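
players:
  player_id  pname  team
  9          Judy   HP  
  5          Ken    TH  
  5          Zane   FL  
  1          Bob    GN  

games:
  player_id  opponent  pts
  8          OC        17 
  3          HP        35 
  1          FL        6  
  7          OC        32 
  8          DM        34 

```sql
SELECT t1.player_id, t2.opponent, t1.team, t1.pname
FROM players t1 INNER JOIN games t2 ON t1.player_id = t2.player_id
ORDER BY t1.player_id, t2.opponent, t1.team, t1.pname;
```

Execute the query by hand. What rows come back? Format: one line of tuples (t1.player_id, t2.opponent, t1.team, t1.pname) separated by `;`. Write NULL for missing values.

(1, FL, GN, Bob)

INNER JOIN keeps only pairs where the ON condition holds.
Matching on t1.player_id = t2.player_id.
- t1 row (player_id=9): no match → dropped.
- t1 row (player_id=5): no match → dropped.
- t1 row (player_id=5): no match → dropped.
- t1 row (player_id=1): matches 1 t2 row(s) → 1 output row(s).
After projecting and ordering:
t1.player_id | t2.opponent | t1.team | t1.pname
1 | FL | GN | Bob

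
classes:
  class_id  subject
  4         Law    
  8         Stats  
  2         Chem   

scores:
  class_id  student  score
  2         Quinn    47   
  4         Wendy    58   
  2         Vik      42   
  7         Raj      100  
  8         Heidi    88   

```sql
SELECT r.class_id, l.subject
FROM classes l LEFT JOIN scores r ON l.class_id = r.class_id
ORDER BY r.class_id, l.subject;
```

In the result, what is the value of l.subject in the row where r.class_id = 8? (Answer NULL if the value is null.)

LEFT JOIN keeps every row from `classes`; unmatched rows get NULL for `scores`'s columns.
Matching on l.class_id = r.class_id.
Matched pairs: 4; unmatched l rows kept: 0.

Stats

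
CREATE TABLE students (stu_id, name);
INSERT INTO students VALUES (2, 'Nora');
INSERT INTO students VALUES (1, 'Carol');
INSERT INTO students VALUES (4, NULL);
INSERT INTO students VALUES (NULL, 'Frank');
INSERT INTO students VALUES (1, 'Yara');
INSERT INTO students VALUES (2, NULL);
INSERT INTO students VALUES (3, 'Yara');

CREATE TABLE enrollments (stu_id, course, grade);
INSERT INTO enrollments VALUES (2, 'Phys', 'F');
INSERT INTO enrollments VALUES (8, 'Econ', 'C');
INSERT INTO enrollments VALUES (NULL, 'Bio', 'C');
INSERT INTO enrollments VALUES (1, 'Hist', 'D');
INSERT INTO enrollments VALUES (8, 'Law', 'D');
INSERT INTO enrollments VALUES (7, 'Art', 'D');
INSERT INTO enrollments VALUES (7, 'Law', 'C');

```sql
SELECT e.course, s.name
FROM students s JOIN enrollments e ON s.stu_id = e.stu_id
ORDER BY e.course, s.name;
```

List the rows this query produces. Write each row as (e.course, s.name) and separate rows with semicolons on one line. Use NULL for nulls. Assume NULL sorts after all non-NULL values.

INNER JOIN keeps only pairs where the ON condition holds.
Matching on s.stu_id = e.stu_id. A NULL in a compared column never satisfies the condition.
- stu_id=2: 1 matching e row(s), so 1 row(s) emitted.
- stu_id=1: 1 matching e row(s), so 1 row(s) emitted.
- stu_id=4: no matching e row, dropped.
- stu_id=NULL: no matching e row, dropped.
- stu_id=1: 1 matching e row(s), so 1 row(s) emitted.
- stu_id=2: 1 matching e row(s), so 1 row(s) emitted.
- stu_id=3: no matching e row, dropped.
After projecting and ordering:
e.course | s.name
Hist | Carol
Hist | Yara
Phys | Nora
Phys | NULL

(Hist, Carol); (Hist, Yara); (Phys, Nora); (Phys, NULL)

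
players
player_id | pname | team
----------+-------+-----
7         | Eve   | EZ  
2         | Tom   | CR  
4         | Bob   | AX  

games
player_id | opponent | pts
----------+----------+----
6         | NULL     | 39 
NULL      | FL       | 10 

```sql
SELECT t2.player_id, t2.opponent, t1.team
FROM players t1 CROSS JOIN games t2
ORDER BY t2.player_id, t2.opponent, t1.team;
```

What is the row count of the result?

CROSS JOIN pairs every row of `players` with every row of `games`: 3 × 2 = 6 rows.

6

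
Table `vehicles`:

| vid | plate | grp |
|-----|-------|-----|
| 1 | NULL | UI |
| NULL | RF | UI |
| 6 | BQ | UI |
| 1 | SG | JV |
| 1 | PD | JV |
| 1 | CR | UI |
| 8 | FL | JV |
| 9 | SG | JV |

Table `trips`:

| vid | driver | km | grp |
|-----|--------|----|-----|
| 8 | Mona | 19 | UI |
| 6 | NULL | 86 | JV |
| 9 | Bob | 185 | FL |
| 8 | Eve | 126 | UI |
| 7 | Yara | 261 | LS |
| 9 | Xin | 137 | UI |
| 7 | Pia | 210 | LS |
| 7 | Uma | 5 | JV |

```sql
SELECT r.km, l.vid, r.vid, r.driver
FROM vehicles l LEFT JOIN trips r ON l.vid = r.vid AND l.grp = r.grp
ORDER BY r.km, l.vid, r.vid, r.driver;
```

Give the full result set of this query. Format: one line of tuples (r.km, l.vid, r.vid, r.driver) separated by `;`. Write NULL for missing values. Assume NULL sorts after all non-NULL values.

LEFT JOIN keeps every row from `vehicles`; unmatched rows get NULL for `trips`'s columns.
Matching on l.vid = r.vid AND l.grp = r.grp. A NULL in a compared column never satisfies the condition.
Matched pairs: 0; unmatched l rows kept: 8.

(NULL, 1, NULL, NULL); (NULL, 1, NULL, NULL); (NULL, 1, NULL, NULL); (NULL, 1, NULL, NULL); (NULL, 6, NULL, NULL); (NULL, 8, NULL, NULL); (NULL, 9, NULL, NULL); (NULL, NULL, NULL, NULL)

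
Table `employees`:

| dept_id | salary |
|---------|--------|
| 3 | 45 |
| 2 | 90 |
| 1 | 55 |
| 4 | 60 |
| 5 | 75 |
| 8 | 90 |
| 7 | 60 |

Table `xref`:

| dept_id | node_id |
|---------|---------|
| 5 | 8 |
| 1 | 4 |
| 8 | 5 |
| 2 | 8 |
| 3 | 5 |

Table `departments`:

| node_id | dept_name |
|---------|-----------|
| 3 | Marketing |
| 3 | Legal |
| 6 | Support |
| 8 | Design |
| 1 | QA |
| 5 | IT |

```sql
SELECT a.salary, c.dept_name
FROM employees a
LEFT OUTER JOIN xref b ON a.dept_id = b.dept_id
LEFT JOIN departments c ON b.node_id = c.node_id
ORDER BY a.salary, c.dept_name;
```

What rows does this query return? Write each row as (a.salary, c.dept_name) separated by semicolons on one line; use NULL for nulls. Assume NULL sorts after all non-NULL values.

(45, IT); (55, NULL); (60, NULL); (60, NULL); (75, Design); (90, Design); (90, IT)

Joins associate left-to-right: employees LEFT JOIN xref on dept_id gives 7 intermediate row(s).
Then LEFT JOIN `departments c` on node_id: each of those 7 rows is kept; rows whose b.node_id has no match in c get NULL for c's columns.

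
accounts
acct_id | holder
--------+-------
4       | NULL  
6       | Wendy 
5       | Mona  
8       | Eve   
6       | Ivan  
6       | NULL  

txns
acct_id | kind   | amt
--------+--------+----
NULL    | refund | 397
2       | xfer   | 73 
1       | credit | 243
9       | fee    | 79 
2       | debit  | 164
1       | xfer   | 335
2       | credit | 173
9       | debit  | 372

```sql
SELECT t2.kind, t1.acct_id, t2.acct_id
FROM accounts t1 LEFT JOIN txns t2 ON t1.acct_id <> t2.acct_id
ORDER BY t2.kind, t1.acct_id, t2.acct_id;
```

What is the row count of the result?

42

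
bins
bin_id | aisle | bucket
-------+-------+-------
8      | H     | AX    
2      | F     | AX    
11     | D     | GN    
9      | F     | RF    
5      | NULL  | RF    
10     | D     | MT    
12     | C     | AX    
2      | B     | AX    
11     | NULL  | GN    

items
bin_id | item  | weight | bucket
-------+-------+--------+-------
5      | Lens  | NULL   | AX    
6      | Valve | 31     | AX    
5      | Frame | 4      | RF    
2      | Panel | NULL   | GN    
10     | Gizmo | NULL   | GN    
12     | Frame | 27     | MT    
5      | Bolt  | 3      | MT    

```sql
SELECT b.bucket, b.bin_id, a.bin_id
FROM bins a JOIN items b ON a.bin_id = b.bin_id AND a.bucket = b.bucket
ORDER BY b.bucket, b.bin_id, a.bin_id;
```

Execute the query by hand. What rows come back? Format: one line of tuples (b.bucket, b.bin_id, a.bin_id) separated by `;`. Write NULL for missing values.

(RF, 5, 5)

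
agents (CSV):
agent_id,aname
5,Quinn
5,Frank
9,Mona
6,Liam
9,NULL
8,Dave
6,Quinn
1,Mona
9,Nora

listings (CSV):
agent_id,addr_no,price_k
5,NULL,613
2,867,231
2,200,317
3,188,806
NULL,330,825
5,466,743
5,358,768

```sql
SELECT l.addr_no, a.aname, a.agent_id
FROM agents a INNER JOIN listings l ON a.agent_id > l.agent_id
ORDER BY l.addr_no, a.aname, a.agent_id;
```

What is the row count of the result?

INNER JOIN keeps only pairs where the ON condition holds.
Matching on a.agent_id > l.agent_id. A NULL in a compared column never satisfies the condition.
Matched pairs: 42.
Total: 42 rows.

42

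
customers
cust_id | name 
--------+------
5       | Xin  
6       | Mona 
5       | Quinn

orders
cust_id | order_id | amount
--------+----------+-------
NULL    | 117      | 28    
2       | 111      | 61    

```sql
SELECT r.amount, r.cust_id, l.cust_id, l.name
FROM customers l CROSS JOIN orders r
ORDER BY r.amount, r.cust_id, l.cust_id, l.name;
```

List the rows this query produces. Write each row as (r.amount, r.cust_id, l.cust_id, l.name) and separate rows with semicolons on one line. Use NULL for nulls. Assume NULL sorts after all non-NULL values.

CROSS JOIN pairs every row of `customers` with every row of `orders`: 3 × 2 = 6 rows.
After projecting and ordering:
r.amount | r.cust_id | l.cust_id | l.name
28 | NULL | 5 | Quinn
28 | NULL | 5 | Xin
28 | NULL | 6 | Mona
61 | 2 | 5 | Quinn
61 | 2 | 5 | Xin
61 | 2 | 6 | Mona

(28, NULL, 5, Quinn); (28, NULL, 5, Xin); (28, NULL, 6, Mona); (61, 2, 5, Quinn); (61, 2, 5, Xin); (61, 2, 6, Mona)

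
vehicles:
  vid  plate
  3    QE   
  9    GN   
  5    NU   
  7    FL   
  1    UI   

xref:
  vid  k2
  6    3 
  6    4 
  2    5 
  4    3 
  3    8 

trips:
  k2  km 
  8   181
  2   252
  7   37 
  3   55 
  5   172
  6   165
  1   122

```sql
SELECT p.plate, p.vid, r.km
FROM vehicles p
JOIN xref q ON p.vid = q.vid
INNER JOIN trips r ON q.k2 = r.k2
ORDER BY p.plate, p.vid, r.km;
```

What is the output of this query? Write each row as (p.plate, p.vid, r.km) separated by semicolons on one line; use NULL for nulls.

(QE, 3, 181)

Step 1 — p INNER JOIN q on vid → 1 row(s).
Then INNER JOIN `trips r` on k2: keep only rows whose q.k2 appears in r.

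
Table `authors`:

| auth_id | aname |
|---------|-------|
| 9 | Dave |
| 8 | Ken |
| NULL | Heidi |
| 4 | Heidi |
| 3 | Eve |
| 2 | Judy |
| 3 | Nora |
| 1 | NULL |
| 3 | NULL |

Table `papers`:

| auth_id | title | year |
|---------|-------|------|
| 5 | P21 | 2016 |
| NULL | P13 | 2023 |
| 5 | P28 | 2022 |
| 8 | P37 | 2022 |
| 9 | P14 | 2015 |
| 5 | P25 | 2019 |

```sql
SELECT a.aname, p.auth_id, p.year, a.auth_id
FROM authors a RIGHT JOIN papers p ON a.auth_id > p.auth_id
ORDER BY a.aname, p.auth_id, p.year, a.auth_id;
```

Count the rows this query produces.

9

RIGHT JOIN keeps every row from `papers`; unmatched rows get NULL for `authors`'s columns.
Matching on a.auth_id > p.auth_id. A NULL in a compared column never satisfies the condition.
Matched pairs: 7; unmatched p rows kept: 2.
Total: 7 matched + 2 padded = 9 rows.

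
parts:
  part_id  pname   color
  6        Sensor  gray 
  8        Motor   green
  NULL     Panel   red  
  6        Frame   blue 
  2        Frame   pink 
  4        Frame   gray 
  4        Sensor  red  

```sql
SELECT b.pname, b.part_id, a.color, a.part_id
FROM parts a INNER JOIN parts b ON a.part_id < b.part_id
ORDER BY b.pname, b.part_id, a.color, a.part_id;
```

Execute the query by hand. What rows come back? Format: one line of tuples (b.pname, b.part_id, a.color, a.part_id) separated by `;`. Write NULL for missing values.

INNER JOIN keeps only pairs where the ON condition holds.
Matching on a.part_id < b.part_id. A NULL in a compared column never satisfies the condition.
- part_id=6: 1 matching b row(s), so 1 row(s) emitted.
- part_id=8: no matching b row, dropped.
- part_id=NULL: no matching b row, dropped.
- part_id=6: 1 matching b row(s), so 1 row(s) emitted.
- part_id=2: 5 matching b row(s), so 5 row(s) emitted.
- part_id=4: 3 matching b row(s), so 3 row(s) emitted.
- part_id=4: 3 matching b row(s), so 3 row(s) emitted.

(Frame, 4, pink, 2); (Frame, 6, gray, 4); (Frame, 6, pink, 2); (Frame, 6, red, 4); (Motor, 8, blue, 6); (Motor, 8, gray, 4); (Motor, 8, gray, 6); (Motor, 8, pink, 2); (Motor, 8, red, 4); (Sensor, 4, pink, 2); (Sensor, 6, gray, 4); (Sensor, 6, pink, 2); (Sensor, 6, red, 4)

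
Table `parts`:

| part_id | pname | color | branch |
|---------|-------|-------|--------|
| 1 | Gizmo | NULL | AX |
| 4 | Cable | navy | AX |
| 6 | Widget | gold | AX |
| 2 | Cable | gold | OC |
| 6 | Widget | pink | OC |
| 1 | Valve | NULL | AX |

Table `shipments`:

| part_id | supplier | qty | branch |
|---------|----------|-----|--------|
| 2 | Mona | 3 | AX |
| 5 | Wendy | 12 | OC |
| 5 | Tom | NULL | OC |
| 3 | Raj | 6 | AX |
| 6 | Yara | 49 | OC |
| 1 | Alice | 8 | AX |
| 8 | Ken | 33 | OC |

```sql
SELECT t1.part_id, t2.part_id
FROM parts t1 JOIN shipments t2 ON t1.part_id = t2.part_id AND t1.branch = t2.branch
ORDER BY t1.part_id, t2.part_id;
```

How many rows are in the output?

INNER JOIN keeps only pairs where the ON condition holds.
Matching on t1.part_id = t2.part_id AND t1.branch = t2.branch.
Matched pairs: 3.
Total: 3 rows.

3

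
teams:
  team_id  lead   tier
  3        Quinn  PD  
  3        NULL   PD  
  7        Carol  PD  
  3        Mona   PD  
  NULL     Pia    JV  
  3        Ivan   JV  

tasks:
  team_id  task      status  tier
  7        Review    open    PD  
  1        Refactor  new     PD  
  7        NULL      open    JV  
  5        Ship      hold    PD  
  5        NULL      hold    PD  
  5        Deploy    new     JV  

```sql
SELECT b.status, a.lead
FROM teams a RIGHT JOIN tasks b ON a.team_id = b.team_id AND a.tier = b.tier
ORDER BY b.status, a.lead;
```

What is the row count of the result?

RIGHT JOIN keeps every row from `tasks`; unmatched rows get NULL for `teams`'s columns.
Matching on a.team_id = b.team_id AND a.tier = b.tier. A NULL in a compared column never satisfies the condition.
Matched pairs: 1; unmatched b rows kept: 5.
Total: 1 matched + 5 padded = 6 rows.

6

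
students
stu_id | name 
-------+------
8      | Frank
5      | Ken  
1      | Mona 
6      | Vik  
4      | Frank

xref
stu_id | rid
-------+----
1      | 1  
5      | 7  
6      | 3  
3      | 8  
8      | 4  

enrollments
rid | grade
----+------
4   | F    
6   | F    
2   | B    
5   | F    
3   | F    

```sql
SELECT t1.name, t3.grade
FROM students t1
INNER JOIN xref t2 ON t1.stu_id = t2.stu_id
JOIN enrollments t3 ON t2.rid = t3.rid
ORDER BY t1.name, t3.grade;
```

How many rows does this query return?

2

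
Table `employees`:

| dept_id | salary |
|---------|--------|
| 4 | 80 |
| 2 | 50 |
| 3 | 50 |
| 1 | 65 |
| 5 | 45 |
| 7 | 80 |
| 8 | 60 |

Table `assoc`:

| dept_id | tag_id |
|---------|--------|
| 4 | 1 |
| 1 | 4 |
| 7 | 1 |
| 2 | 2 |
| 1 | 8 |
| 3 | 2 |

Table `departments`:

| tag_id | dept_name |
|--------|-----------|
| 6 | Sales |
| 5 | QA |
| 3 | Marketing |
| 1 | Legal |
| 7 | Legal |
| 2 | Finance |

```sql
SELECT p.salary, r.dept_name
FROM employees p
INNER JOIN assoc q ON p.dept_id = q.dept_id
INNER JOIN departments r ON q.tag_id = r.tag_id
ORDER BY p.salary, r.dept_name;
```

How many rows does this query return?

Step 1 — p INNER JOIN q on dept_id → 6 row(s).
Then INNER JOIN `departments r` on tag_id: keep only rows whose q.tag_id appears in r.
Result: 4 row(s).

4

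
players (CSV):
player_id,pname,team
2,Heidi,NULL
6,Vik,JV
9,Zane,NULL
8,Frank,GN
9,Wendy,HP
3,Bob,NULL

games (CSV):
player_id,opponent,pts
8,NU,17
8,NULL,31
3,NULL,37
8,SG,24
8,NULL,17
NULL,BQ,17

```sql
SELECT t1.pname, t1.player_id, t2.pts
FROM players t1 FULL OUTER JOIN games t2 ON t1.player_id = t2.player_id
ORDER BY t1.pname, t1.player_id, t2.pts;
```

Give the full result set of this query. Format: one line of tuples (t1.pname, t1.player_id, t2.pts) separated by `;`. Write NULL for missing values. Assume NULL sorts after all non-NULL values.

FULL OUTER JOIN keeps every row from both sides; unmatched rows get NULL for the other side's columns.
Matching on t1.player_id = t2.player_id. A NULL in a compared column never satisfies the condition.
- player_id=2: no t2 row matches, row kept with t2 columns NULL.
- player_id=6: no t2 row matches, row kept with t2 columns NULL.
- player_id=9: no t2 row matches, row kept with t2 columns NULL.
- player_id=8: 4 matching t2 row(s), so 4 row(s) emitted.
- player_id=9: no t2 row matches, row kept with t2 columns NULL.
- player_id=3: 1 matching t2 row(s), so 1 row(s) emitted.
- 1 row(s) from t2 found no t1 partner → padded with NULL.
After projecting and ordering:
t1.pname | t1.player_id | t2.pts
Bob | 3 | 37
Frank | 8 | 17
Frank | 8 | 17
Frank | 8 | 24
Frank | 8 | 31
Heidi | 2 | NULL
Vik | 6 | NULL
Wendy | 9 | NULL
Zane | 9 | NULL
NULL | NULL | 17

(Bob, 3, 37); (Frank, 8, 17); (Frank, 8, 17); (Frank, 8, 24); (Frank, 8, 31); (Heidi, 2, NULL); (Vik, 6, NULL); (Wendy, 9, NULL); (Zane, 9, NULL); (NULL, NULL, 17)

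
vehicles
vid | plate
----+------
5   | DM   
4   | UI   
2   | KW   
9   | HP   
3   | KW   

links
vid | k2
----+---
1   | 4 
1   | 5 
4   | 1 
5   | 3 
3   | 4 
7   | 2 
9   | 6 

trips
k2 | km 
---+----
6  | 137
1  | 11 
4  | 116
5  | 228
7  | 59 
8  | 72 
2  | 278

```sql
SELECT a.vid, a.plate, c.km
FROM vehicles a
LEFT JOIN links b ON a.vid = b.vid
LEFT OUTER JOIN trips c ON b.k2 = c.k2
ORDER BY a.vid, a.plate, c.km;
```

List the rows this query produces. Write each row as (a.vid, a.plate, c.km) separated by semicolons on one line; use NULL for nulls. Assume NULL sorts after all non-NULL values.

Step 1 — a LEFT JOIN b on vid → 5 row(s).
Then LEFT JOIN `trips c` on k2: each of those 5 rows is kept; rows whose b.k2 has no match in c get NULL for c's columns.

(2, KW, NULL); (3, KW, 116); (4, UI, 11); (5, DM, NULL); (9, HP, 137)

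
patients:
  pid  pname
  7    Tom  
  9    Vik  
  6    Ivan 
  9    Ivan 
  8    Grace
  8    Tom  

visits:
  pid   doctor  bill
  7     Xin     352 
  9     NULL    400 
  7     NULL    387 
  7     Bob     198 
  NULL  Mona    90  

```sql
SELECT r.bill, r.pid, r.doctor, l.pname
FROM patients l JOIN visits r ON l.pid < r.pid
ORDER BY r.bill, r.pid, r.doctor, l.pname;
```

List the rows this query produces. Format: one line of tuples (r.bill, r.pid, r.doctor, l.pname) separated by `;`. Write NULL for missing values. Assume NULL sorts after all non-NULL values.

(198, 7, Bob, Ivan); (352, 7, Xin, Ivan); (387, 7, NULL, Ivan); (400, 9, NULL, Grace); (400, 9, NULL, Ivan); (400, 9, NULL, Tom); (400, 9, NULL, Tom)

INNER JOIN keeps only pairs where the ON condition holds.
Matching on l.pid < r.pid. A NULL in a compared column never satisfies the condition.
- l (pid=7) pairs with 1 row(s) of r.
- l (pid=9) has no partner → excluded.
- l (pid=6) pairs with 4 row(s) of r.
- l (pid=9) has no partner → excluded.
- l (pid=8) pairs with 1 row(s) of r.
- l (pid=8) pairs with 1 row(s) of r.
After projecting and ordering:
r.bill | r.pid | r.doctor | l.pname
198 | 7 | Bob | Ivan
352 | 7 | Xin | Ivan
387 | 7 | NULL | Ivan
400 | 9 | NULL | Grace
400 | 9 | NULL | Ivan
400 | 9 | NULL | Tom
400 | 9 | NULL | Tom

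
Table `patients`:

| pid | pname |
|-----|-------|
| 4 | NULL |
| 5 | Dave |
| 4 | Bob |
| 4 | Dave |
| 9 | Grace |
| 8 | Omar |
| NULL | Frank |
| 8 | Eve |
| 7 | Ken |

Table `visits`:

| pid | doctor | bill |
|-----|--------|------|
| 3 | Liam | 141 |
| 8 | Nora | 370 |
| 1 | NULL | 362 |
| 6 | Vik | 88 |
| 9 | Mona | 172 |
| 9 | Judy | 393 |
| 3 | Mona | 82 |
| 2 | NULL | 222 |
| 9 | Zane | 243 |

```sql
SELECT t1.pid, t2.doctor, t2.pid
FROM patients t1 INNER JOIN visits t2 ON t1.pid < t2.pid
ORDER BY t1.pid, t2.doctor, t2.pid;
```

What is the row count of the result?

INNER JOIN keeps only pairs where the ON condition holds.
Matching on t1.pid < t2.pid. A NULL in a compared column never satisfies the condition.
Matched pairs: 30.
Total: 30 rows.

30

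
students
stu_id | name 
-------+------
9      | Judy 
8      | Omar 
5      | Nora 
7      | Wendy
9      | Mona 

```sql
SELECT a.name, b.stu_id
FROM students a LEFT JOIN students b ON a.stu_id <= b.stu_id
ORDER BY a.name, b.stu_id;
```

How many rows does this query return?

LEFT JOIN keeps every row from `students a`; unmatched rows get NULL for `students b`'s columns.
Matching on a.stu_id <= b.stu_id.
Matched pairs: 16; unmatched a rows kept: 0.
Total: 16 rows.

16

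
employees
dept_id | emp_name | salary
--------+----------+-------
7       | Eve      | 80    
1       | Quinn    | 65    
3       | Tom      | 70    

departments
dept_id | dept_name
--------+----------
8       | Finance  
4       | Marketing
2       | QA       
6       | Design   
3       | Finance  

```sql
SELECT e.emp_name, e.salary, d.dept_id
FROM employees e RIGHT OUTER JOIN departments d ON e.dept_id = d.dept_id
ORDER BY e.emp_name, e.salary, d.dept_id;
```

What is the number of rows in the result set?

5

RIGHT JOIN keeps every row from `departments`; unmatched rows get NULL for `employees`'s columns.
Matching on e.dept_id = d.dept_id.
Matched pairs: 1; unmatched d rows kept: 4.
Total: 1 matched + 4 padded = 5 rows.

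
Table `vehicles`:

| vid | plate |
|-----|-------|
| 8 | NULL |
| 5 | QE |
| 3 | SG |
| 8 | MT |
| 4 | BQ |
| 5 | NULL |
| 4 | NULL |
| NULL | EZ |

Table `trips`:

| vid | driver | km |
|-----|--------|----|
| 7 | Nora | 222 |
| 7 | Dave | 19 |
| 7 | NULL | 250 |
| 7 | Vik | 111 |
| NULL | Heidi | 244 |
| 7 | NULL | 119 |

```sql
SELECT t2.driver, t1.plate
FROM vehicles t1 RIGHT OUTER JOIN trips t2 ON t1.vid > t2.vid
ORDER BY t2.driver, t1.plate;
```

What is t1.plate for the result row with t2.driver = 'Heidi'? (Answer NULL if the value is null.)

NULL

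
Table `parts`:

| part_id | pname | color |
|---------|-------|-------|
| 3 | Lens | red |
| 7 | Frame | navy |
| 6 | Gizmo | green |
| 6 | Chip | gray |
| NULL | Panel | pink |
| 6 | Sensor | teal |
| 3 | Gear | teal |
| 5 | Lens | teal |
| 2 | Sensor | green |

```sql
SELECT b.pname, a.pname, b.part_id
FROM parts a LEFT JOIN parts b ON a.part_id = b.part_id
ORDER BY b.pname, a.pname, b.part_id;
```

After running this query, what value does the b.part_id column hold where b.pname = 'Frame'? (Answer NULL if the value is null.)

LEFT JOIN keeps every row from `parts a`; unmatched rows get NULL for `parts b`'s columns.
Matching on a.part_id = b.part_id. A NULL in a compared column never satisfies the condition.
- a (part_id=3) pairs with 2 row(s) of b.
- a (part_id=7) pairs with 1 row(s) of b.
- a (part_id=6) pairs with 3 row(s) of b.
- a (part_id=6) pairs with 3 row(s) of b.
- a (part_id=NULL) has no partner → padded with NULL.
- a (part_id=6) pairs with 3 row(s) of b.
- a (part_id=3) pairs with 2 row(s) of b.
- a (part_id=5) pairs with 1 row(s) of b.
- a (part_id=2) pairs with 1 row(s) of b.

7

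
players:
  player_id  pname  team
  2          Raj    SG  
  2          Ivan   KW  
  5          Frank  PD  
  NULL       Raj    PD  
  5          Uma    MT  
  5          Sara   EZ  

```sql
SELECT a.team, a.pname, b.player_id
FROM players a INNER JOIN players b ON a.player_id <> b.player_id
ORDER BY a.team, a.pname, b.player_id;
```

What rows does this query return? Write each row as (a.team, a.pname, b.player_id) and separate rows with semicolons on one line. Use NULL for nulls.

(EZ, Sara, 2); (EZ, Sara, 2); (KW, Ivan, 5); (KW, Ivan, 5); (KW, Ivan, 5); (MT, Uma, 2); (MT, Uma, 2); (PD, Frank, 2); (PD, Frank, 2); (SG, Raj, 5); (SG, Raj, 5); (SG, Raj, 5)

INNER JOIN keeps only pairs where the ON condition holds.
Matching on a.player_id <> b.player_id. A NULL in a compared column never satisfies the condition.
Matched pairs: 12.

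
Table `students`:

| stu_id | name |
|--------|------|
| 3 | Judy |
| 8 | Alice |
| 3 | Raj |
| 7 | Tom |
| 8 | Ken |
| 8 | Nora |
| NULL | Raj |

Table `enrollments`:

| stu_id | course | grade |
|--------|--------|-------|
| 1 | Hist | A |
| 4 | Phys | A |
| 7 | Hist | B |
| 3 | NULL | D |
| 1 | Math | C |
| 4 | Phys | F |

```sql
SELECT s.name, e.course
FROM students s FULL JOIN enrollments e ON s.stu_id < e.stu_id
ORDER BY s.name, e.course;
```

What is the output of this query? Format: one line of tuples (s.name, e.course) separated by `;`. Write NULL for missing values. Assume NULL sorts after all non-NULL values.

(Alice, NULL); (Judy, Hist); (Judy, Phys); (Judy, Phys); (Ken, NULL); (Nora, NULL); (Raj, Hist); (Raj, Phys); (Raj, Phys); (Raj, NULL); (Tom, NULL); (NULL, Hist); (NULL, Math); (NULL, NULL)

FULL OUTER JOIN keeps every row from both sides; unmatched rows get NULL for the other side's columns.
Matching on s.stu_id < e.stu_id. A NULL in a compared column never satisfies the condition.
- s row (stu_id=3): matches 3 e row(s) → 3 output row(s).
- s row (stu_id=8): no match → kept, e columns NULL.
- s row (stu_id=3): matches 3 e row(s) → 3 output row(s).
- s row (stu_id=7): no match → kept, e columns NULL.
- s row (stu_id=8): no match → kept, e columns NULL.
- s row (stu_id=8): no match → kept, e columns NULL.
- s row (stu_id=NULL): no match → kept, e columns NULL.
- 3 e row(s) had no s match → kept, s columns NULL.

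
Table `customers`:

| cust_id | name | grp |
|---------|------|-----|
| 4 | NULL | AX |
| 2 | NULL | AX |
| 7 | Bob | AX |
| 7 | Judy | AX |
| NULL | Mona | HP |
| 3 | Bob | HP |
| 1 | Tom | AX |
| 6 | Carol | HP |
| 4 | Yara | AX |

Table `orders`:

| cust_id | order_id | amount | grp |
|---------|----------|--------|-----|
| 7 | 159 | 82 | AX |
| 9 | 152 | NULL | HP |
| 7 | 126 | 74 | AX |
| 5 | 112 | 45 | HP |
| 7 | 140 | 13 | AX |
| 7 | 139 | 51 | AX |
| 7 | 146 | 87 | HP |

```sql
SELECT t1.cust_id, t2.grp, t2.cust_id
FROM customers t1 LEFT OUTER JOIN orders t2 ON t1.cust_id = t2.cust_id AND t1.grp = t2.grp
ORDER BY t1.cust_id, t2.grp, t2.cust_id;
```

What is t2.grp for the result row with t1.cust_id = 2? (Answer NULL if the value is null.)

NULL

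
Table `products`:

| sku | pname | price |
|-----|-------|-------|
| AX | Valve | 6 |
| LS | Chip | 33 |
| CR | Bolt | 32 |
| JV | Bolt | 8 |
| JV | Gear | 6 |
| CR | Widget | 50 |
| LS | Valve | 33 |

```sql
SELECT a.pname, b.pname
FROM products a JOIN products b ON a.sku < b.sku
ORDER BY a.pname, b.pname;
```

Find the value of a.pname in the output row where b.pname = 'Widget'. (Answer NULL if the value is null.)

INNER JOIN keeps only pairs where the ON condition holds.
Matching on a.sku < b.sku.
- a (sku=AX) pairs with 6 row(s) of b.
- a (sku=LS) has no partner → excluded.
- a (sku=CR) pairs with 4 row(s) of b.
- a (sku=JV) pairs with 2 row(s) of b.
- a (sku=JV) pairs with 2 row(s) of b.
- a (sku=CR) pairs with 4 row(s) of b.
- a (sku=LS) has no partner → excluded.

Valve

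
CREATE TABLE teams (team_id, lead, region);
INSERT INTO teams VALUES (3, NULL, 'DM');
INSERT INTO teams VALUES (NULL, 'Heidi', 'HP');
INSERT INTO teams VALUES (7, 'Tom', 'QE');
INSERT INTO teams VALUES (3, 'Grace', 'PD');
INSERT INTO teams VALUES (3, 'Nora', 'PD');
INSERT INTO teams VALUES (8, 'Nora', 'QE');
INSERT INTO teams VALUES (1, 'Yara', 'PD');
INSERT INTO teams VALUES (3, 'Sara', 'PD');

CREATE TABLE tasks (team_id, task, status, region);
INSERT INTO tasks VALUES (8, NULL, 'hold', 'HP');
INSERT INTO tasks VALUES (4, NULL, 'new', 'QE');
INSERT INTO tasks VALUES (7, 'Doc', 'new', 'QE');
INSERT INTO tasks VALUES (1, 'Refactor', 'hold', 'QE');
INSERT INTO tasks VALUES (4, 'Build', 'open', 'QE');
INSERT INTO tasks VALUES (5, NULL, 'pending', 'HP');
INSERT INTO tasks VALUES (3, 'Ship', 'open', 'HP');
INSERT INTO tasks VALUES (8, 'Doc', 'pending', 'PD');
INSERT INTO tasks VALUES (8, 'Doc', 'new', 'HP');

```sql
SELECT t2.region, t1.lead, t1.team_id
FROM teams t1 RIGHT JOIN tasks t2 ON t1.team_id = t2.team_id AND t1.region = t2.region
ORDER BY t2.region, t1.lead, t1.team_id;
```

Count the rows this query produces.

9

RIGHT JOIN keeps every row from `tasks`; unmatched rows get NULL for `teams`'s columns.
Matching on t1.team_id = t2.team_id AND t1.region = t2.region. A NULL in a compared column never satisfies the condition.
Matched pairs: 1; unmatched t2 rows kept: 8.
Total: 1 matched + 8 padded = 9 rows.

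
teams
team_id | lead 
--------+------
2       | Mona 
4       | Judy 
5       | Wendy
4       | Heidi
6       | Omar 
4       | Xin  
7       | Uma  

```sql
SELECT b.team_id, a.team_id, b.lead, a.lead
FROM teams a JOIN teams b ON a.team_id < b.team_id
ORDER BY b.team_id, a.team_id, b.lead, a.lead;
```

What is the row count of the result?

18

INNER JOIN keeps only pairs where the ON condition holds.
Matching on a.team_id < b.team_id.
- a (team_id=2) pairs with 6 row(s) of b.
- a (team_id=4) pairs with 3 row(s) of b.
- a (team_id=5) pairs with 2 row(s) of b.
- a (team_id=4) pairs with 3 row(s) of b.
- a (team_id=6) pairs with 1 row(s) of b.
- a (team_id=4) pairs with 3 row(s) of b.
- a (team_id=7) has no partner → excluded.
Total: 18 rows.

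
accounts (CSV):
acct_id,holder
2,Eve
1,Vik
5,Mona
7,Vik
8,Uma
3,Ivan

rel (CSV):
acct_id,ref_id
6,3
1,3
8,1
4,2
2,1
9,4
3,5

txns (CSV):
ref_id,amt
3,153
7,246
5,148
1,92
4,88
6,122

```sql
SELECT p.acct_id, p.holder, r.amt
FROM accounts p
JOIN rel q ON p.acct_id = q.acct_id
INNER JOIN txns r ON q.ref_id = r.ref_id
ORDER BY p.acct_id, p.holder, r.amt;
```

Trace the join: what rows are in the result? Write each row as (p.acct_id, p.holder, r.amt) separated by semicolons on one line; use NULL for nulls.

Joins associate left-to-right: accounts INNER JOIN rel on acct_id gives 4 intermediate row(s).
Then INNER JOIN `txns r` on ref_id: keep only rows whose q.ref_id appears in r.

(1, Vik, 153); (2, Eve, 92); (3, Ivan, 148); (8, Uma, 92)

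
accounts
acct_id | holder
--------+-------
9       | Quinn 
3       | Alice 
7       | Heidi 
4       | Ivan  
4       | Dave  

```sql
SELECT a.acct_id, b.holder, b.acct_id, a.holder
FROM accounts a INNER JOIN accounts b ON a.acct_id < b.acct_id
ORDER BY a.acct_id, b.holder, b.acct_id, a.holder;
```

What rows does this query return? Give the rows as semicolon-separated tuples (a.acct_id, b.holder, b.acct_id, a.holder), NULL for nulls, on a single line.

INNER JOIN keeps only pairs where the ON condition holds.
Matching on a.acct_id < b.acct_id.
- a[0] acct_id=9 → no match; dropped.
- a[1] acct_id=3 → 4 match(es) in b → 4 row(s).
- a[2] acct_id=7 → 1 match(es) in b → 1 row(s).
- a[3] acct_id=4 → 2 match(es) in b → 2 row(s).
- a[4] acct_id=4 → 2 match(es) in b → 2 row(s).
After projecting and ordering:
a.acct_id | b.holder | b.acct_id | a.holder
3 | Dave | 4 | Alice
3 | Heidi | 7 | Alice
3 | Ivan | 4 | Alice
3 | Quinn | 9 | Alice
4 | Heidi | 7 | Dave
4 | Heidi | 7 | Ivan
4 | Quinn | 9 | Dave
4 | Quinn | 9 | Ivan
7 | Quinn | 9 | Heidi

(3, Dave, 4, Alice); (3, Heidi, 7, Alice); (3, Ivan, 4, Alice); (3, Quinn, 9, Alice); (4, Heidi, 7, Dave); (4, Heidi, 7, Ivan); (4, Quinn, 9, Dave); (4, Quinn, 9, Ivan); (7, Quinn, 9, Heidi)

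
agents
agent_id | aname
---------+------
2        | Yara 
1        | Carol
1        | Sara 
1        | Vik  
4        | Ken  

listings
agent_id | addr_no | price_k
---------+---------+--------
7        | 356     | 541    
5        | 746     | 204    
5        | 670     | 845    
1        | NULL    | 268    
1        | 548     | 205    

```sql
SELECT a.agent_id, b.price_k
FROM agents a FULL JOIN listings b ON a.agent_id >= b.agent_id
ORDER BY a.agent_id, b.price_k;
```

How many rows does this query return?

13

FULL OUTER JOIN keeps every row from both sides; unmatched rows get NULL for the other side's columns.
Matching on a.agent_id >= b.agent_id.
Matched pairs: 10; unmatched a rows kept: 0; unmatched b rows kept: 3.
Total: 10 matched + 3 padded = 13 rows.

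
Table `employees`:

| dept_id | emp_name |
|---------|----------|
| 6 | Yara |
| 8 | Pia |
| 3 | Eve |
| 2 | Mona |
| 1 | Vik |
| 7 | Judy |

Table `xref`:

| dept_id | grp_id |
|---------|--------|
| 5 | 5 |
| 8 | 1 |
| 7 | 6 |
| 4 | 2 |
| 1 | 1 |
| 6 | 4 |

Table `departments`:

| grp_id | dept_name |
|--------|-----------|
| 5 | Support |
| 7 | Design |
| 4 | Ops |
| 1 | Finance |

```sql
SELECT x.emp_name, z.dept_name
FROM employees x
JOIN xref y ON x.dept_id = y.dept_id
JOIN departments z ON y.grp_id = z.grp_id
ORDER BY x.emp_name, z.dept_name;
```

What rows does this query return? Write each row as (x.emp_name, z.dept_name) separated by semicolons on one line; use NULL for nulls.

(Pia, Finance); (Vik, Finance); (Yara, Ops)

Step 1 — x INNER JOIN y on dept_id → 4 row(s).
Then INNER JOIN `departments z` on grp_id: keep only rows whose y.grp_id appears in z.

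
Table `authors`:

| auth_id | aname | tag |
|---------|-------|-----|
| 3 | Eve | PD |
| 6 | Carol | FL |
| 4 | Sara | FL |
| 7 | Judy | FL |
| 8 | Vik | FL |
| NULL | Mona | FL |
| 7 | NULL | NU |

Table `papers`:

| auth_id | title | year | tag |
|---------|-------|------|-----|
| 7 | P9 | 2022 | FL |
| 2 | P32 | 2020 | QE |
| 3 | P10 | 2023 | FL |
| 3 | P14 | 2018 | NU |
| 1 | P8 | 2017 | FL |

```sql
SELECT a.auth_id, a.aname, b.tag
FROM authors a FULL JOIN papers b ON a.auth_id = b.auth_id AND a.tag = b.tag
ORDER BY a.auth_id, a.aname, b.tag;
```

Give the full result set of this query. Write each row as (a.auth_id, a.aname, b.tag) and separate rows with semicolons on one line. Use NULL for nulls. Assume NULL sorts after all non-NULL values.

FULL OUTER JOIN keeps every row from both sides; unmatched rows get NULL for the other side's columns.
Matching on a.auth_id = b.auth_id AND a.tag = b.tag. A NULL in a compared column never satisfies the condition.
- auth_id=3, tag=PD: no b row matches, row kept with b columns NULL.
- auth_id=6, tag=FL: no b row matches, row kept with b columns NULL.
- auth_id=4, tag=FL: no b row matches, row kept with b columns NULL.
- auth_id=7, tag=FL: 1 matching b row(s), so 1 row(s) emitted.
- auth_id=8, tag=FL: no b row matches, row kept with b columns NULL.
- auth_id=NULL, tag=FL: no b row matches, row kept with b columns NULL.
- auth_id=7, tag=NU: no b row matches, row kept with b columns NULL.
- plus 4 unmatched b row(s), each kept with NULL a columns.

(3, Eve, NULL); (4, Sara, NULL); (6, Carol, NULL); (7, Judy, FL); (7, NULL, NULL); (8, Vik, NULL); (NULL, Mona, NULL); (NULL, NULL, FL); (NULL, NULL, FL); (NULL, NULL, NU); (NULL, NULL, QE)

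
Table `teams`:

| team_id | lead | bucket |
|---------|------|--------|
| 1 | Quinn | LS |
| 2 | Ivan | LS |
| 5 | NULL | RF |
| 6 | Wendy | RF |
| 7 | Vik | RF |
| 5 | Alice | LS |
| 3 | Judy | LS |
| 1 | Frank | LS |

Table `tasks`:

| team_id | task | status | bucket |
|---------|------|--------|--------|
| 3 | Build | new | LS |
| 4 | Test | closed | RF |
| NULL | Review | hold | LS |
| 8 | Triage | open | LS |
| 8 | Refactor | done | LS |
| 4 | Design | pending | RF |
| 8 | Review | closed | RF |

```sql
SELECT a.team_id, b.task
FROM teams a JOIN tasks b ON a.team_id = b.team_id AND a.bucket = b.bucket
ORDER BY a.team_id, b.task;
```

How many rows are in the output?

1

INNER JOIN keeps only pairs where the ON condition holds.
Matching on a.team_id = b.team_id AND a.bucket = b.bucket. A NULL in a compared column never satisfies the condition.
- team_id=1, bucket=LS: no matching b row, dropped.
- team_id=2, bucket=LS: no matching b row, dropped.
- team_id=5, bucket=RF: no matching b row, dropped.
- team_id=6, bucket=RF: no matching b row, dropped.
- team_id=7, bucket=RF: no matching b row, dropped.
- team_id=5, bucket=LS: no matching b row, dropped.
- team_id=3, bucket=LS: 1 matching b row(s), so 1 row(s) emitted.
- team_id=1, bucket=LS: no matching b row, dropped.
Total: 1 rows.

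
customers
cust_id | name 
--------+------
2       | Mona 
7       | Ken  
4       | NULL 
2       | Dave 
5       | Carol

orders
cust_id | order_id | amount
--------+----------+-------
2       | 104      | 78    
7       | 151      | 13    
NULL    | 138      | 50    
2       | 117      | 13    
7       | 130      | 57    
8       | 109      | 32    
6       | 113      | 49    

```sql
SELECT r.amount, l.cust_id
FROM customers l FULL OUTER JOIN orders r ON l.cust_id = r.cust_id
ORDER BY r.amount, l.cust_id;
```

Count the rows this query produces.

11

FULL OUTER JOIN keeps every row from both sides; unmatched rows get NULL for the other side's columns.
Matching on l.cust_id = r.cust_id. A NULL in a compared column never satisfies the condition.
- cust_id=2: 2 matching r row(s), so 2 row(s) emitted.
- cust_id=7: 2 matching r row(s), so 2 row(s) emitted.
- cust_id=4: no r row matches, row kept with r columns NULL.
- cust_id=2: 2 matching r row(s), so 2 row(s) emitted.
- cust_id=5: no r row matches, row kept with r columns NULL.
- 3 r row(s) had no l match → kept, l columns NULL.
Total: 6 matched + 5 padded = 11 rows.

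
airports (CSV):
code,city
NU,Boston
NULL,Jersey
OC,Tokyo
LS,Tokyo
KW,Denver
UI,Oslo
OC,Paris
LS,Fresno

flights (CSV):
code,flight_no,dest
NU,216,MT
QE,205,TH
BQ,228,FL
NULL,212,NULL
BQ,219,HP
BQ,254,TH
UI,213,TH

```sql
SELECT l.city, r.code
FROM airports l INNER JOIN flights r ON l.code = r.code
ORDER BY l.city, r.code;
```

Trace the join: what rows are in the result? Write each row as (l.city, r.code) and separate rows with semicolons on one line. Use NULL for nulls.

INNER JOIN keeps only pairs where the ON condition holds.
Matching on l.code = r.code. A NULL in a compared column never satisfies the condition.
- code=NU: 1 matching r row(s), so 1 row(s) emitted.
- code=NULL: no matching r row, dropped.
- code=OC: no matching r row, dropped.
- code=LS: no matching r row, dropped.
- code=KW: no matching r row, dropped.
- code=UI: 1 matching r row(s), so 1 row(s) emitted.
- code=OC: no matching r row, dropped.
- code=LS: no matching r row, dropped.
After projecting and ordering:
l.city | r.code
Boston | NU
Oslo | UI

(Boston, NU); (Oslo, UI)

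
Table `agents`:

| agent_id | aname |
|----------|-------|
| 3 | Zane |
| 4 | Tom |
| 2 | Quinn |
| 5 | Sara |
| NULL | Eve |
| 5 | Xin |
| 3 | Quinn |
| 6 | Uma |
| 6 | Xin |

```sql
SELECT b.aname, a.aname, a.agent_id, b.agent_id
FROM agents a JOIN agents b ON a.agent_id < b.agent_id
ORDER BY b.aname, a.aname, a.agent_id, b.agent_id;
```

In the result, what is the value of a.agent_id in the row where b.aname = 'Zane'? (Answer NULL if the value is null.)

2

INNER JOIN keeps only pairs where the ON condition holds.
Matching on a.agent_id < b.agent_id. A NULL in a compared column never satisfies the condition.
- a row (agent_id=3): matches 5 b row(s) → 5 output row(s).
- a row (agent_id=4): matches 4 b row(s) → 4 output row(s).
- a row (agent_id=2): matches 7 b row(s) → 7 output row(s).
- a row (agent_id=5): matches 2 b row(s) → 2 output row(s).
- a row (agent_id=NULL): no match → dropped.
- a row (agent_id=5): matches 2 b row(s) → 2 output row(s).
- a row (agent_id=3): matches 5 b row(s) → 5 output row(s).
- a row (agent_id=6): no match → dropped.
- a row (agent_id=6): no match → dropped.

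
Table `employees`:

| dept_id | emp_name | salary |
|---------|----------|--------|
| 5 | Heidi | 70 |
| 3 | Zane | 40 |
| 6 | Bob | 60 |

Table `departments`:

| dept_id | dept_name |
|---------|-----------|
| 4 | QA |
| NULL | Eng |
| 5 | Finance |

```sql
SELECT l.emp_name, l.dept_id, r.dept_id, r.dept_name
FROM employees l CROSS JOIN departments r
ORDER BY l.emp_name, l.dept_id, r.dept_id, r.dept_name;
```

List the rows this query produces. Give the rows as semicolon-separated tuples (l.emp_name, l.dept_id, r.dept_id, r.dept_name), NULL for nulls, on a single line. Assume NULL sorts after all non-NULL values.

(Bob, 6, 4, QA); (Bob, 6, 5, Finance); (Bob, 6, NULL, Eng); (Heidi, 5, 4, QA); (Heidi, 5, 5, Finance); (Heidi, 5, NULL, Eng); (Zane, 3, 4, QA); (Zane, 3, 5, Finance); (Zane, 3, NULL, Eng)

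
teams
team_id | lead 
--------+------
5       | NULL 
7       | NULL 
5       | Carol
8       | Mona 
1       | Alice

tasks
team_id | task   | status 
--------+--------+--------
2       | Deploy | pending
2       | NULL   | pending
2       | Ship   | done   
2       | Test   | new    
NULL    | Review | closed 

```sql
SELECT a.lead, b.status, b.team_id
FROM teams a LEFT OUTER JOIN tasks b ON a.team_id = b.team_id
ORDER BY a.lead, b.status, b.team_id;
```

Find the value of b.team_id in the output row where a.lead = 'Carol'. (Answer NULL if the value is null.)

NULL

LEFT JOIN keeps every row from `teams`; unmatched rows get NULL for `tasks`'s columns.
Matching on a.team_id = b.team_id. A NULL in a compared column never satisfies the condition.
- a[0] team_id=5 → no match; kept with NULLs on the b side.
- a[1] team_id=7 → no match; kept with NULLs on the b side.
- a[2] team_id=5 → no match; kept with NULLs on the b side.
- a[3] team_id=8 → no match; kept with NULLs on the b side.
- a[4] team_id=1 → no match; kept with NULLs on the b side.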